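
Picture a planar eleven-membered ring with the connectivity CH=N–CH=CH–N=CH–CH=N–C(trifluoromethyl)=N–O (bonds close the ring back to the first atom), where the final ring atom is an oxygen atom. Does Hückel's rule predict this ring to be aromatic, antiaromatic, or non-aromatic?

Antiaromatic

Every ring atom contributes a p orbital perpendicular to the ring (each doubly-bonded ring atom is sp² with one p-orbital electron; the doubly-bonded nitrogens are pyridine-type — their lone pairs lie in the ring plane, leaving one electron in the p orbital; the oxygen donates one lone pair from its p orbital), so the π system is cyclic and fully conjugated.
Counting π electrons: 5 × 2 = 10 from the double-bond units + 2 from the O atom = 12.
12 is a 4n count (n = 3), so the planar conjugated ring is antiaromatic.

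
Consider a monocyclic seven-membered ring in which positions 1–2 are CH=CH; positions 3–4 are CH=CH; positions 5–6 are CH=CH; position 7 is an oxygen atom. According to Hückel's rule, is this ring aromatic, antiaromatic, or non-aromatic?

Antiaromatic

Check conjugation: the double-bond atoms are sp², each contributing one p electron; the oxygen donates one lone pair from its p orbital — every position has a p orbital, so the cyclic π system is continuous.
Counting π electrons: 3 × 2 = 6 from the double-bond units + 2 from the O atom = 8.
8 is a 4n count (n = 2), so the planar conjugated ring is antiaromatic.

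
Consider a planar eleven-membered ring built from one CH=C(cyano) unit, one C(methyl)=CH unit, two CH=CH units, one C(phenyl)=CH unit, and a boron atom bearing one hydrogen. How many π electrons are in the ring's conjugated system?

Every ring atom contributes a p orbital perpendicular to the ring (each doubly-bonded ring atom is sp² with one p-orbital electron; the boron has an empty p orbital), so the π system is cyclic and fully conjugated.
Tallying contributions gives 5 × 2 = 10 from the double-bond units + 0 from the BH atom = 10.

10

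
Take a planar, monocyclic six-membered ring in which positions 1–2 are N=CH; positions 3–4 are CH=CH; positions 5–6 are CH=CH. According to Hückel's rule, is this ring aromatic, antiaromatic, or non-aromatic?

Aromatic

Every ring atom contributes a p orbital perpendicular to the ring (each doubly-bonded ring atom is sp² with one p-orbital electron; each sp² =N– keeps its lone pair in-plane and puts one electron into the π system), so the π system is cyclic and fully conjugated.
Tallying contributions gives 3 × 2 = 6 from the 3 double-bond units.
6 = 4(1) + 2, which satisfies Hückel's 4n+2 rule.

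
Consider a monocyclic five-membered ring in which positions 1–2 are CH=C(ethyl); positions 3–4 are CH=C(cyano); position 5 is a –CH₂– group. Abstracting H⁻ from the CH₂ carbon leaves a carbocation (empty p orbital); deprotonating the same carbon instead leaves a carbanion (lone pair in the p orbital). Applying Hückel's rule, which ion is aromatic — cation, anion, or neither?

The anion

Once that carbon is sp², every ring atom has a p orbital and both ions are fully conjugated.
Cation: 2 × 2 + 0 = 4 π electrons → 4(1), antiaromatic.
Anion: 2 × 2 + 2 = 6 π electrons → 4(1)+2, aromatic.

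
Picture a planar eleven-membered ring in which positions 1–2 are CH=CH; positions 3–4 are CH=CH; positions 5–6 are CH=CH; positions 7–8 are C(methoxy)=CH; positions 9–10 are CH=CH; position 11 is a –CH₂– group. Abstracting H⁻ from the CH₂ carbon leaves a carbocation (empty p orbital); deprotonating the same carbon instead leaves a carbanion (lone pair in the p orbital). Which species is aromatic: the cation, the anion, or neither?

The cation

In either ion the ring is fully conjugated: every atom, including the new sp² carbon, supplies a p orbital.
Cation: 5 × 2 + 0 = 10 π electrons → 4(2)+2, aromatic.
Anion: 5 × 2 + 2 = 12 π electrons → 4(3), antiaromatic.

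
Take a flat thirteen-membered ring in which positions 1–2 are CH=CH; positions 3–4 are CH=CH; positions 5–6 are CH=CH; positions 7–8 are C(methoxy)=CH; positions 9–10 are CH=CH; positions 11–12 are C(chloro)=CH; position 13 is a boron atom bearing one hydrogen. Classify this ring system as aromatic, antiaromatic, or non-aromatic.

Antiaromatic

The p orbitals form a continuous loop: the double-bond atoms are sp², each contributing one p electron; the boron has an empty p orbital. The ring is fully conjugated.
π-electron count: 6 × 2 = 12 from the double-bond units + 0 from the BH atom = 12.
12 is a 4n count (n = 3), so the planar conjugated ring is antiaromatic.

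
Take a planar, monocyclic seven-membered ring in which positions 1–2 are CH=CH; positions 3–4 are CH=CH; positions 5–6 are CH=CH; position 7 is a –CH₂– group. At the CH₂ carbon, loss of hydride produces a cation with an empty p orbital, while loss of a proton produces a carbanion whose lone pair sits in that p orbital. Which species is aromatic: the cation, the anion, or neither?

In both ions every ring atom is sp² and contributes a p orbital, so both rings are fully conjugated.
Cation: 3 × 2 + 0 = 6 π electrons → 4(1)+2, aromatic.
Anion: 3 × 2 + 2 = 8 π electrons → 4(2), antiaromatic.

The cation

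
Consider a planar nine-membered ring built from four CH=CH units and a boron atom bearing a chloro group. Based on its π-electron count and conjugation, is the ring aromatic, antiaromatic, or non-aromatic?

All ring atoms are sp² and supply a p orbital to the ring (each doubly-bonded ring atom is sp² with one p-orbital electron; the boron has an empty p orbital); the conjugation is uninterrupted.
π-electron count: 4 × 2 = 8 from the double-bond units + 0 from the B(chloro) atom = 8.
With 8 = 4·2 π electrons, Hückel's rule classifies the planar ring as antiaromatic.

Antiaromatic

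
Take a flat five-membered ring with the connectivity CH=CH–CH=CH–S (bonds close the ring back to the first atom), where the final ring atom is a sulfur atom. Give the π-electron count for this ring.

Every ring atom contributes a p orbital perpendicular to the ring (every atom in a ring double bond is sp² and brings one electron to the p orbital; the sulfur donates one lone pair from its p orbital), so the π system is cyclic and fully conjugated.
Adding the contributions, 2 × 2 = 4 from the double-bond units + 2 from the S atom = 6.
(The species described is thiophene.)

6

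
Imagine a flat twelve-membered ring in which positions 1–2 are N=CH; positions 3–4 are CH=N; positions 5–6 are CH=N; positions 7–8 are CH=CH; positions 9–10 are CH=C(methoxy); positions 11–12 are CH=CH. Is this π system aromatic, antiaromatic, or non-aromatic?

Antiaromatic

The p orbitals form a continuous loop: the double-bond atoms are sp², each contributing one p electron; each sp² =N– keeps its lone pair in-plane and puts one electron into the π system. The ring is fully conjugated.
π-electron count: 6 × 2 = 12 from the 6 double-bond units.
With 12 = 4·3 π electrons, Hückel's rule classifies the planar ring as antiaromatic.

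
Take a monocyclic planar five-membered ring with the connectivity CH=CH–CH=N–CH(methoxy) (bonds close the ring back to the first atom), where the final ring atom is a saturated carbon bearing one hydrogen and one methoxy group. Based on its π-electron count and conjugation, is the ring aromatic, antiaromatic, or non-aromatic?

Because that saturated carbon is sp³ and has no p orbital in the ring π system at the CH(methoxy) position, the π system cannot extend all the way around the ring.
Broken conjugation rules out both aromaticity and antiaromaticity.

Non-aromatic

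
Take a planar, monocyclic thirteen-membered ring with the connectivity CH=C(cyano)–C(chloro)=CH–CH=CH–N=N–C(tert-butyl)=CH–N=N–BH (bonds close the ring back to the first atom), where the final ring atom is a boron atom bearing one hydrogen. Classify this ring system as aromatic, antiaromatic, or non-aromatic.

Antiaromatic

Every ring atom contributes a p orbital perpendicular to the ring (each doubly-bonded ring atom is sp² with one p-orbital electron; each =N– nitrogen is pyridine-type (lone pair in the sp² plane, one electron in the p orbital); the boron has an empty p orbital), so the π system is cyclic and fully conjugated.
Counting π electrons: 6 × 2 = 12 from the double-bond units + 0 from the BH atom = 12.
12 is a 4n count (n = 3), so the planar conjugated ring is antiaromatic.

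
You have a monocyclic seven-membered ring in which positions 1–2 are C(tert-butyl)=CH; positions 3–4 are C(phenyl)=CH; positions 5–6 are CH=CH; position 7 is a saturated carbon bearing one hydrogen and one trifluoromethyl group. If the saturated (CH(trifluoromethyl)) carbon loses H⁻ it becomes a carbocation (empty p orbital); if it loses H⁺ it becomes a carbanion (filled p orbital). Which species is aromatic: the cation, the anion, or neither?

The cation

In both ions every ring atom is sp² and contributes a p orbital, so both rings are fully conjugated.
Cation: 3 × 2 + 0 = 6 π electrons → 4(1)+2, aromatic.
Anion: 3 × 2 + 2 = 8 π electrons → 4(2), antiaromatic.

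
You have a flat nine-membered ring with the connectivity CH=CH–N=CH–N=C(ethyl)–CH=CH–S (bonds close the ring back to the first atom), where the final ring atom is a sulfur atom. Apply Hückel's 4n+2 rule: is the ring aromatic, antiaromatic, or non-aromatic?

Every ring atom contributes a p orbital perpendicular to the ring (each doubly-bonded ring atom is sp² with one p-orbital electron; each sp² =N– keeps its lone pair in-plane and puts one electron into the π system; the sulfur donates one lone pair from its p orbital), so the π system is cyclic and fully conjugated.
π-electron count: 4 × 2 = 8 from the double-bond units + 2 from the S atom = 10.
10 = 4(2) + 2, which satisfies Hückel's 4n+2 rule.

Aromatic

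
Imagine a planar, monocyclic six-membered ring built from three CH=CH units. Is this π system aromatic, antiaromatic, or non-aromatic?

Aromatic

Check conjugation: each doubly-bonded ring atom is sp² with one p-orbital electron — every position has a p orbital, so the cyclic π system is continuous.
Tallying contributions gives 3 × 2 = 6 from the 3 double-bond units.
That gives a 4n+2 count (6, n = 1).
(The species described is benzene.)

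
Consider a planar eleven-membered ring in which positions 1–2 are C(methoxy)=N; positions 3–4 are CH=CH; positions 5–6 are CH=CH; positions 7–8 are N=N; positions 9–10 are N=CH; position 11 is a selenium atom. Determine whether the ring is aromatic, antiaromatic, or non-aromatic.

Antiaromatic

Check conjugation: every atom in a ring double bond is sp² and brings one electron to the p orbital; each sp² =N– keeps its lone pair in-plane and puts one electron into the π system; the selenium donates one lone pair from its p orbital — every position has a p orbital, so the cyclic π system is continuous.
π-electron count: 5 × 2 = 10 from the double-bond units + 2 from the Se atom = 12.
12 = 4(3); a planar, fully conjugated 4n system is antiaromatic.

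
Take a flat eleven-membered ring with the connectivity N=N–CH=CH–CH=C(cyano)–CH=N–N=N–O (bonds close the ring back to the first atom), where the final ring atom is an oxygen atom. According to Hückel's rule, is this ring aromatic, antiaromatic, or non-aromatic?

Antiaromatic

Check conjugation: every atom in a ring double bond is sp² and brings one electron to the p orbital; each sp² =N– keeps its lone pair in-plane and puts one electron into the π system; the oxygen donates one lone pair from its p orbital — every position has a p orbital, so the cyclic π system is continuous.
Adding the contributions, 5 × 2 = 10 from the double-bond units + 2 from the O atom = 12.
12 = 4(3); a planar, fully conjugated 4n system is antiaromatic.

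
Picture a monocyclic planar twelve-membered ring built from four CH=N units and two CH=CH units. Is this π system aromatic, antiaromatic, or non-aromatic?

Antiaromatic

The p orbitals form a continuous loop: the double-bond atoms are sp², each contributing one p electron; the doubly-bonded nitrogens are pyridine-type — their lone pairs lie in the ring plane, leaving one electron in the p orbital. The ring is fully conjugated.
Counting π electrons: 6 × 2 = 12 from the 6 double-bond units.
With 12 = 4·3 π electrons, Hückel's rule classifies the planar ring as antiaromatic.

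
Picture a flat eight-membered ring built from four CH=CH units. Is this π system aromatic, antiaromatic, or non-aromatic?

Antiaromatic

Check conjugation: the double-bond atoms are sp², each contributing one p electron — every position has a p orbital, so the cyclic π system is continuous.
π-electron count: 4 × 2 = 8 from the 4 double-bond units.
8 = 4(2); a planar, fully conjugated 4n system is antiaromatic.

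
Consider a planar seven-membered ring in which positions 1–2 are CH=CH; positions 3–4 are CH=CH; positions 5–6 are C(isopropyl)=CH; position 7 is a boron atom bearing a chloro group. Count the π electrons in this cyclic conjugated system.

6

Every ring atom contributes a p orbital perpendicular to the ring (each doubly-bonded ring atom is sp² with one p-orbital electron; the boron has an empty p orbital), so the π system is cyclic and fully conjugated.
Tallying contributions gives 3 × 2 = 6 from the double-bond units + 0 from the B(chloro) atom = 6.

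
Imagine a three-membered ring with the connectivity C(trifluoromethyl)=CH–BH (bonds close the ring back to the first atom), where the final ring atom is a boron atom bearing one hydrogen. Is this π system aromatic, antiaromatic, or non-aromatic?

Aromatic

All ring atoms are sp² and supply a p orbital to the ring (each doubly-bonded ring atom is sp² with one p-orbital electron; the boron has an empty p orbital); the conjugation is uninterrupted.
Tallying contributions gives 1 × 2 = 2 from the double-bond unit + 0 from the BH atom = 2.
2 = 4(0) + 2, which satisfies Hückel's 4n+2 rule.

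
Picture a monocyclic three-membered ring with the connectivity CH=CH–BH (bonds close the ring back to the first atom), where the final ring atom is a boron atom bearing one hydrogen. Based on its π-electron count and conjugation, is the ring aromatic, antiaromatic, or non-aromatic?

The p orbitals form a continuous loop: each doubly-bonded ring atom is sp² with one p-orbital electron; the boron has an empty p orbital. The ring is fully conjugated.
Counting π electrons: 1 × 2 = 2 from the double-bond unit + 0 from the BH atom = 2.
That gives a 4n+2 count (2, n = 0).

Aromatic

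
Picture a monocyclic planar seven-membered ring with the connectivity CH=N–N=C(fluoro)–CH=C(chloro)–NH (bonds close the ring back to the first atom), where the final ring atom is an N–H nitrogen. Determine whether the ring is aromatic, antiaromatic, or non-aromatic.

All ring atoms are sp² and supply a p orbital to the ring (the double-bond atoms are sp², each contributing one p electron; the doubly-bonded nitrogens are pyridine-type — their lone pairs lie in the ring plane, leaving one electron in the p orbital; the pyrrole-type nitrogen donates its lone pair from the p orbital); the conjugation is uninterrupted.
Adding the contributions, 3 × 2 = 6 from the double-bond units + 2 from the NH atom = 8.
8 is a 4n count (n = 2), so the planar conjugated ring is antiaromatic.

Antiaromatic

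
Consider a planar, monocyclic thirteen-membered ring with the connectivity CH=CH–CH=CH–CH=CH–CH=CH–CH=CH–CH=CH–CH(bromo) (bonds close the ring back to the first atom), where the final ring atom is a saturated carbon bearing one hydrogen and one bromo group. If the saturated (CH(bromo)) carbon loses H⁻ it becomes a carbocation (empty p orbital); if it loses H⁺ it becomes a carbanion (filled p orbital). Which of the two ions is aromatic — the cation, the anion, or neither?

Once that carbon is sp², every ring atom has a p orbital and both ions are fully conjugated.
Cation: 6 × 2 + 0 = 12 π electrons → 4(3), antiaromatic.
Anion: 6 × 2 + 2 = 14 π electrons → 4(3)+2, aromatic.

The anion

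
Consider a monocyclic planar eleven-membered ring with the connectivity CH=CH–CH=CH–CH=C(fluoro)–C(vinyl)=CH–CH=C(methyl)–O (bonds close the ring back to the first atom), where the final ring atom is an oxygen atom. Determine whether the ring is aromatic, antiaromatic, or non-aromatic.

Antiaromatic

Check conjugation: each doubly-bonded ring atom is sp² with one p-orbital electron; the oxygen donates one lone pair from its p orbital — every position has a p orbital, so the cyclic π system is continuous.
π-electron count: 5 × 2 = 10 from the double-bond units + 2 from the O atom = 12.
With 12 = 4·3 π electrons, Hückel's rule classifies the planar ring as antiaromatic.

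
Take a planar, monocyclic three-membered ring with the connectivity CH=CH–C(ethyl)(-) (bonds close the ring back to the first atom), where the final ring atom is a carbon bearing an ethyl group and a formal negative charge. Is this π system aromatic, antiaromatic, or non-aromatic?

Antiaromatic

The p orbitals form a continuous loop: the double-bond atoms are sp², each contributing one p electron; the carbanion's lone pair occupies the p orbital. The ring is fully conjugated.
Tallying contributions gives 1 × 2 = 2 from the double-bond unit + 2 from the C(ethyl)(-) atom = 4.
4 is a 4n count (n = 1), so the planar conjugated ring is antiaromatic.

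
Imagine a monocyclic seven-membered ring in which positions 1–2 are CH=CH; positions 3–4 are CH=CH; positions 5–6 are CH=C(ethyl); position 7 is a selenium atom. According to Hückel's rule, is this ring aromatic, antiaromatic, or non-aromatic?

Antiaromatic

The p orbitals form a continuous loop: every atom in a ring double bond is sp² and brings one electron to the p orbital; the selenium donates one lone pair from its p orbital. The ring is fully conjugated.
Counting π electrons: 3 × 2 = 6 from the double-bond units + 2 from the Se atom = 8.
A 4n π count (8, n = 2) in a planar conjugated ring means antiaromatic.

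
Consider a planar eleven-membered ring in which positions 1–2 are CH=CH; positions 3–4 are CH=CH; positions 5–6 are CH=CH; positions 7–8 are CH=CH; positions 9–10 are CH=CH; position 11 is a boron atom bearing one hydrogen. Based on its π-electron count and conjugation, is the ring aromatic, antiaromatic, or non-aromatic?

The p orbitals form a continuous loop: the double-bond atoms are sp², each contributing one p electron; the boron has an empty p orbital. The ring is fully conjugated.
Counting π electrons: 5 × 2 = 10 from the double-bond units + 0 from the BH atom = 10.
With 10 π electrons (n = 2), the Hückel 4n+2 condition holds.

Aromatic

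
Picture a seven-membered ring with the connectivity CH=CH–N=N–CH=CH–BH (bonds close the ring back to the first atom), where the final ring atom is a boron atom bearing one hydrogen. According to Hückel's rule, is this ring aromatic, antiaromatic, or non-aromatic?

Every ring atom contributes a p orbital perpendicular to the ring (each doubly-bonded ring atom is sp² with one p-orbital electron; the doubly-bonded nitrogens are pyridine-type — their lone pairs lie in the ring plane, leaving one electron in the p orbital; the boron has an empty p orbital), so the π system is cyclic and fully conjugated.
Counting π electrons: 3 × 2 = 6 from the double-bond units + 0 from the BH atom = 6.
With 6 π electrons (n = 1), the Hückel 4n+2 condition holds.

Aromatic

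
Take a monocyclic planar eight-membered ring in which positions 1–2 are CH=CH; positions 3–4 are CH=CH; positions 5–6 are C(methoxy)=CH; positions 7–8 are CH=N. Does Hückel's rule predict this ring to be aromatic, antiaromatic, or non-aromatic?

Antiaromatic

Check conjugation: every atom in a ring double bond is sp² and brings one electron to the p orbital; the doubly-bonded nitrogens are pyridine-type — their lone pairs lie in the ring plane, leaving one electron in the p orbital — every position has a p orbital, so the cyclic π system is continuous.
Adding the contributions, 4 × 2 = 8 from the 4 double-bond units.
8 is a 4n count (n = 2), so the planar conjugated ring is antiaromatic.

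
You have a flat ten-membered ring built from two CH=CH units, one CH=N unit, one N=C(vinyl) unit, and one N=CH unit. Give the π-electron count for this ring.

The p orbitals form a continuous loop: the double-bond atoms are sp², each contributing one p electron; the doubly-bonded nitrogens are pyridine-type — their lone pairs lie in the ring plane, leaving one electron in the p orbital. The ring is fully conjugated.
Adding the contributions, 5 × 2 = 10 from the 5 double-bond units.

10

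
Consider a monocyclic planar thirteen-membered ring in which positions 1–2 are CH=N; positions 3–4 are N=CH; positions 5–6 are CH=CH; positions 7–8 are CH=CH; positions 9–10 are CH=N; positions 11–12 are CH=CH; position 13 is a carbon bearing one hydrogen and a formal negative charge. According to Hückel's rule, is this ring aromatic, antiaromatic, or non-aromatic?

Aromatic

Check conjugation: every atom in a ring double bond is sp² and brings one electron to the p orbital; each =N– nitrogen is pyridine-type (lone pair in the sp² plane, one electron in the p orbital); the carbanion's lone pair occupies the p orbital — every position has a p orbital, so the cyclic π system is continuous.
Tallying contributions gives 6 × 2 = 12 from the double-bond units + 2 from the CH(-) atom = 14.
With 14 π electrons (n = 3), the Hückel 4n+2 condition holds.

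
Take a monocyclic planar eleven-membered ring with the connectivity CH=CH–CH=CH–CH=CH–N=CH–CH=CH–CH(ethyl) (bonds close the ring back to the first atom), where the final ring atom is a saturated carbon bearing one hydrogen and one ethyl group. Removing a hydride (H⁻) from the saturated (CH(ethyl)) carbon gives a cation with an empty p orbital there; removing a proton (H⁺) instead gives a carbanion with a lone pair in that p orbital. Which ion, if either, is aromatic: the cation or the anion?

In both ions every ring atom is sp² and contributes a p orbital, so both rings are fully conjugated.
Cation: 5 × 2 + 0 = 10 π electrons → 4(2)+2, aromatic.
Anion: 5 × 2 + 2 = 12 π electrons → 4(3), antiaromatic.

The cation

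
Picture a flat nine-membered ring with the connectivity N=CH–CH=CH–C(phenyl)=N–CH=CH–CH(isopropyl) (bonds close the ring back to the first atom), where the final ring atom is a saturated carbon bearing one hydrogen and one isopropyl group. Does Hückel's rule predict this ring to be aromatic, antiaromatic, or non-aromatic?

Non-aromatic

The CH(isopropyl) carbon is saturated: that saturated carbon is sp³ and has no p orbital in the ring π system. Conjugation is not continuous around the ring.
A ring that is not fully conjugated cannot be aromatic or antiaromatic regardless of its π-electron count.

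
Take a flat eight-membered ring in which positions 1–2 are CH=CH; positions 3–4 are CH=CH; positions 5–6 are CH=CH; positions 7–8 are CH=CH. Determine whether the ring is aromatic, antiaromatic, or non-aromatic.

Antiaromatic

Check conjugation: every atom in a ring double bond is sp² and brings one electron to the p orbital — every position has a p orbital, so the cyclic π system is continuous.
Counting π electrons: 4 × 2 = 8 from the 4 double-bond units.
A 4n π count (8, n = 2) in a planar conjugated ring means antiaromatic.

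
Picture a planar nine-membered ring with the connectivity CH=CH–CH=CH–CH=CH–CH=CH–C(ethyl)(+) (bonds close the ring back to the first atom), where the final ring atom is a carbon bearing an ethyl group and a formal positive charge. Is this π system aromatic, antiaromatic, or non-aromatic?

The p orbitals form a continuous loop: every atom in a ring double bond is sp² and brings one electron to the p orbital; the carbocation has an empty p orbital. The ring is fully conjugated.
Adding the contributions, 4 × 2 = 8 from the double-bond units + 0 from the C(ethyl)(+) atom = 8.
A 4n π count (8, n = 2) in a planar conjugated ring means antiaromatic.

Antiaromatic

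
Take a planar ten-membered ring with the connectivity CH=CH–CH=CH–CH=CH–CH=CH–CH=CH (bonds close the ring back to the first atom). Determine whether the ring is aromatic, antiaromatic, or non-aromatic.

The p orbitals form a continuous loop: every atom in a ring double bond is sp² and brings one electron to the p orbital. The ring is fully conjugated.
Tallying contributions gives 5 × 2 = 10 from the 5 double-bond units.
With 10 π electrons (n = 2), the Hückel 4n+2 condition holds.

Aromatic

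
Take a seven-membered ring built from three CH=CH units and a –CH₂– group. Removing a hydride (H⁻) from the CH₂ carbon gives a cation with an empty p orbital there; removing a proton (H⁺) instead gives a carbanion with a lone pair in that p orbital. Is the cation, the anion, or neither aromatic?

The cation

Once that carbon is sp², every ring atom has a p orbital and both ions are fully conjugated.
Cation: 3 × 2 + 0 = 6 π electrons → 4(1)+2, aromatic.
Anion: 3 × 2 + 2 = 8 π electrons → 4(2), antiaromatic.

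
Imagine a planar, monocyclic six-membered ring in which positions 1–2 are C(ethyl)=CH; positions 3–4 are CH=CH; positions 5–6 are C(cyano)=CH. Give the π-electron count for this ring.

All ring atoms are sp² and supply a p orbital to the ring (each doubly-bonded ring atom is sp² with one p-orbital electron); the conjugation is uninterrupted.
π-electron count: 3 × 2 = 6 from the 3 double-bond units.

6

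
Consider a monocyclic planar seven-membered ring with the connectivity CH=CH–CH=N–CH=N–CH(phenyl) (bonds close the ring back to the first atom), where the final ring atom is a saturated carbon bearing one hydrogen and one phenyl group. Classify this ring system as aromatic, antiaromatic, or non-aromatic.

The CH(phenyl) carbon is saturated: that saturated carbon is sp³ and has no p orbital in the ring π system. Conjugation is not continuous around the ring.
Hückel's rule only applies to fully conjugated rings, so this one is simply non-aromatic.

Non-aromatic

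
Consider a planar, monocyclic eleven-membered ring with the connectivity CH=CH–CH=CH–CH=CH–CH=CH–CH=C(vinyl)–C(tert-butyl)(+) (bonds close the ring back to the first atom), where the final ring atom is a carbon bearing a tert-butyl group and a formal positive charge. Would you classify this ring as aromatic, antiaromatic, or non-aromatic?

Check conjugation: every atom in a ring double bond is sp² and brings one electron to the p orbital; the carbocation has an empty p orbital — every position has a p orbital, so the cyclic π system is continuous.
π-electron count: 5 × 2 = 10 from the double-bond units + 0 from the C(tert-butyl)(+) atom = 10.
With 10 π electrons (n = 2), the Hückel 4n+2 condition holds.

Aromatic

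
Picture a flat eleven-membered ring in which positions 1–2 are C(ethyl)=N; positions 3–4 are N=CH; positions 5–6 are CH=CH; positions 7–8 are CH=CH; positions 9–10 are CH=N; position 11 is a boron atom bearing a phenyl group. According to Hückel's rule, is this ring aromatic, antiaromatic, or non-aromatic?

Every ring atom contributes a p orbital perpendicular to the ring (the double-bond atoms are sp², each contributing one p electron; the doubly-bonded nitrogens are pyridine-type — their lone pairs lie in the ring plane, leaving one electron in the p orbital; the boron has an empty p orbital), so the π system is cyclic and fully conjugated.
Adding the contributions, 5 × 2 = 10 from the double-bond units + 0 from the B(phenyl) atom = 10.
That gives a 4n+2 count (10, n = 2).

Aromatic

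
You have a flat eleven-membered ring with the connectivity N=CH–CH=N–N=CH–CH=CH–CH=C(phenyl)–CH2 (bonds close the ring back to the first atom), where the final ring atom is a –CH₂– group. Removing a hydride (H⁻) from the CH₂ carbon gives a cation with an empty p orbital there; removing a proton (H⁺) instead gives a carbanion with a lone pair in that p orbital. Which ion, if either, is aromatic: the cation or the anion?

In either ion the ring is fully conjugated: every atom, including the new sp² carbon, supplies a p orbital.
Cation: 5 × 2 + 0 = 10 π electrons → 4(2)+2, aromatic.
Anion: 5 × 2 + 2 = 12 π electrons → 4(3), antiaromatic.

The cation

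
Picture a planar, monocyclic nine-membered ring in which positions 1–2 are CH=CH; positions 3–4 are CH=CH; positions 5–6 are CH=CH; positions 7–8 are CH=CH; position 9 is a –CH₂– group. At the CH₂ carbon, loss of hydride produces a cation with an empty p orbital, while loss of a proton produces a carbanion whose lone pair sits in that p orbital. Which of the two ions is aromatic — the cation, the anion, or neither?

The anion

In either ion the ring is fully conjugated: every atom, including the new sp² carbon, supplies a p orbital.
Cation: 4 × 2 + 0 = 8 π electrons → 4(2), antiaromatic.
Anion: 4 × 2 + 2 = 10 π electrons → 4(2)+2, aromatic.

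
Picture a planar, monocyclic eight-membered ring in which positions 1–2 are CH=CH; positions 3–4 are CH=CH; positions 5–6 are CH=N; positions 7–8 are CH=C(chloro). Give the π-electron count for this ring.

Every ring atom contributes a p orbital perpendicular to the ring (each doubly-bonded ring atom is sp² with one p-orbital electron; each sp² =N– keeps its lone pair in-plane and puts one electron into the π system), so the π system is cyclic and fully conjugated.
Counting π electrons: 4 × 2 = 8 from the 4 double-bond units.

8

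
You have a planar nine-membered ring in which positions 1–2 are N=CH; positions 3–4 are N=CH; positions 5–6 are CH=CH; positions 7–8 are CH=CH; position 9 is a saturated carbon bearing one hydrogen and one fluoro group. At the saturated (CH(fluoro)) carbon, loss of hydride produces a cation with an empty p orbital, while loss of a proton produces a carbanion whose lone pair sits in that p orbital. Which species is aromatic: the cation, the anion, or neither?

In either ion the ring is fully conjugated: every atom, including the new sp² carbon, supplies a p orbital.
Cation: 4 × 2 + 0 = 8 π electrons → 4(2), antiaromatic.
Anion: 4 × 2 + 2 = 10 π electrons → 4(2)+2, aromatic.

The anion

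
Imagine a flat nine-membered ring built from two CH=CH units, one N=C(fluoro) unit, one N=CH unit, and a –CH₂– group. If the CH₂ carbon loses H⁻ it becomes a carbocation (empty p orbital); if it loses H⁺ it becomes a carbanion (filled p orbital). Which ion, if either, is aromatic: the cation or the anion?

The anion

In both ions every ring atom is sp² and contributes a p orbital, so both rings are fully conjugated.
Cation: 4 × 2 + 0 = 8 π electrons → 4(2), antiaromatic.
Anion: 4 × 2 + 2 = 10 π electrons → 4(2)+2, aromatic.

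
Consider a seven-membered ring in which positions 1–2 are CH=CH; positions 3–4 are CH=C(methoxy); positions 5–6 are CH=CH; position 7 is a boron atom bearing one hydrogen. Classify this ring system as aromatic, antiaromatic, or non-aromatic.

Check conjugation: the double-bond atoms are sp², each contributing one p electron; the boron has an empty p orbital — every position has a p orbital, so the cyclic π system is continuous.
Counting π electrons: 3 × 2 = 6 from the double-bond units + 0 from the BH atom = 6.
That gives a 4n+2 count (6, n = 1).

Aromatic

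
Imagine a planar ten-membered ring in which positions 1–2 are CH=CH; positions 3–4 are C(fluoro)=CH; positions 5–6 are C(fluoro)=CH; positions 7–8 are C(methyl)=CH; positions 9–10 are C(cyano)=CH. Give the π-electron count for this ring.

10

Check conjugation: every atom in a ring double bond is sp² and brings one electron to the p orbital — every position has a p orbital, so the cyclic π system is continuous.
Adding the contributions, 5 × 2 = 10 from the 5 double-bond units.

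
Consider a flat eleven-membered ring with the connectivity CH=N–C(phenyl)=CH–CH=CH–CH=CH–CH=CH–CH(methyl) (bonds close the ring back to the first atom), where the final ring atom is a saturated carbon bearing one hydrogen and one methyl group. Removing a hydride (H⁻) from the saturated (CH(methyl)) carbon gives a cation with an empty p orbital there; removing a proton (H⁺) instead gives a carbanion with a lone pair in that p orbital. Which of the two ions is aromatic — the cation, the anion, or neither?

In both ions every ring atom is sp² and contributes a p orbital, so both rings are fully conjugated.
Cation: 5 × 2 + 0 = 10 π electrons → 4(2)+2, aromatic.
Anion: 5 × 2 + 2 = 12 π electrons → 4(3), antiaromatic.

The cation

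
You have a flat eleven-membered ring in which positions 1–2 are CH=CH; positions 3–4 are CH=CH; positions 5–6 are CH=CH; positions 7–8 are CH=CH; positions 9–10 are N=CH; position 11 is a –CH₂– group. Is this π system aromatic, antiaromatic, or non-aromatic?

Non-aromatic

The CH2 position has four σ bonds — the tetrahedral CH₂ carbon is sp³ and has no p orbital in the ring π system — so the cyclic conjugation is interrupted.
Broken conjugation rules out both aromaticity and antiaromaticity.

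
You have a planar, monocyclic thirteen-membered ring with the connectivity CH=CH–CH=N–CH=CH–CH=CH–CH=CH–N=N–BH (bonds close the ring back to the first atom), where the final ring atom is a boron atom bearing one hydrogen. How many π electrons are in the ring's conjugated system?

Every ring atom contributes a p orbital perpendicular to the ring (every atom in a ring double bond is sp² and brings one electron to the p orbital; each sp² =N– keeps its lone pair in-plane and puts one electron into the π system; the boron has an empty p orbital), so the π system is cyclic and fully conjugated.
Adding the contributions, 6 × 2 = 12 from the double-bond units + 0 from the BH atom = 12.

12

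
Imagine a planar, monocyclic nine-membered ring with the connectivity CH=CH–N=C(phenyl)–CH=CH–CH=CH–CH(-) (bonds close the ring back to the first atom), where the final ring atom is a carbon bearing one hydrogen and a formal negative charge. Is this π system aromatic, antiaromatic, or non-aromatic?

Aromatic

The p orbitals form a continuous loop: the double-bond atoms are sp², each contributing one p electron; each sp² =N– keeps its lone pair in-plane and puts one electron into the π system; the carbanion's lone pair occupies the p orbital. The ring is fully conjugated.
π-electron count: 4 × 2 = 8 from the double-bond units + 2 from the CH(-) atom = 10.
That gives a 4n+2 count (10, n = 2).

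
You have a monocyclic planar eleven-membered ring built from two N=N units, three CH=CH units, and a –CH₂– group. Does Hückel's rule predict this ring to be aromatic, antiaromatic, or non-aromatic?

The CH2 carbon is saturated: the tetrahedral CH₂ carbon is sp³ and has no p orbital in the ring π system. Conjugation is not continuous around the ring.
A ring that is not fully conjugated cannot be aromatic or antiaromatic regardless of its π-electron count.

Non-aromatic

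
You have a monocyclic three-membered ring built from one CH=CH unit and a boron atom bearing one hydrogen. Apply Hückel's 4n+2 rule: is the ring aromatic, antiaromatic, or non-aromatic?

Aromatic

All ring atoms are sp² and supply a p orbital to the ring (the double-bond atoms are sp², each contributing one p electron; the boron has an empty p orbital); the conjugation is uninterrupted.
Adding the contributions, 1 × 2 = 2 from the double-bond unit + 0 from the BH atom = 2.
2 = 4(0) + 2, which satisfies Hückel's 4n+2 rule.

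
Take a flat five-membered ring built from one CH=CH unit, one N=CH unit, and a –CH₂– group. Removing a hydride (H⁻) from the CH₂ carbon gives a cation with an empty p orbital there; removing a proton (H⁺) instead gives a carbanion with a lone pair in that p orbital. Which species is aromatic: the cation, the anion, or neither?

The anion

In either ion the ring is fully conjugated: every atom, including the new sp² carbon, supplies a p orbital.
Cation: 2 × 2 + 0 = 4 π electrons → 4(1), antiaromatic.
Anion: 2 × 2 + 2 = 6 π electrons → 4(1)+2, aromatic.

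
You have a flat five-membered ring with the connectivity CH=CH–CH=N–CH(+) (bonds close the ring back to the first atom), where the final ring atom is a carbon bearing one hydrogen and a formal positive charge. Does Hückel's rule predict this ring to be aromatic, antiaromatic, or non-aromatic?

All ring atoms are sp² and supply a p orbital to the ring (the double-bond atoms are sp², each contributing one p electron; each =N– nitrogen is pyridine-type (lone pair in the sp² plane, one electron in the p orbital); the carbocation has an empty p orbital); the conjugation is uninterrupted.
Adding the contributions, 2 × 2 = 4 from the double-bond units + 0 from the CH(+) atom = 4.
4 = 4(1); a planar, fully conjugated 4n system is antiaromatic.

Antiaromatic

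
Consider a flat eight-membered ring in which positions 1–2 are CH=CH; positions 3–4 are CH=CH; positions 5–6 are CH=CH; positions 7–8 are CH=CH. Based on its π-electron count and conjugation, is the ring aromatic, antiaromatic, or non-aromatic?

Antiaromatic

Check conjugation: the double-bond atoms are sp², each contributing one p electron — every position has a p orbital, so the cyclic π system is continuous.
π-electron count: 4 × 2 = 8 from the 4 double-bond units.
8 is a 4n count (n = 2), so the planar conjugated ring is antiaromatic.
(The species described is cyclooctatetraene.)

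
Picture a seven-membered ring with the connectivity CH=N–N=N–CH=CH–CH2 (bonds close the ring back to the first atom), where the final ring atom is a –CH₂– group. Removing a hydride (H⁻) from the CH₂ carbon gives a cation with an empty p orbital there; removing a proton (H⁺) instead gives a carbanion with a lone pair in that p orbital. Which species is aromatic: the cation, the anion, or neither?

Once that carbon is sp², every ring atom has a p orbital and both ions are fully conjugated.
Cation: 3 × 2 + 0 = 6 π electrons → 4(1)+2, aromatic.
Anion: 3 × 2 + 2 = 8 π electrons → 4(2), antiaromatic.

The cation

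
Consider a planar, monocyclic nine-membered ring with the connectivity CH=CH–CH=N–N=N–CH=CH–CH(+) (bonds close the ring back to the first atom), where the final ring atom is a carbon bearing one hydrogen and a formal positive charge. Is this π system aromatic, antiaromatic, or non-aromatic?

Antiaromatic

All ring atoms are sp² and supply a p orbital to the ring (every atom in a ring double bond is sp² and brings one electron to the p orbital; the doubly-bonded nitrogens are pyridine-type — their lone pairs lie in the ring plane, leaving one electron in the p orbital; the carbocation has an empty p orbital); the conjugation is uninterrupted.
Counting π electrons: 4 × 2 = 8 from the double-bond units + 0 from the CH(+) atom = 8.
With 8 = 4·2 π electrons, Hückel's rule classifies the planar ring as antiaromatic.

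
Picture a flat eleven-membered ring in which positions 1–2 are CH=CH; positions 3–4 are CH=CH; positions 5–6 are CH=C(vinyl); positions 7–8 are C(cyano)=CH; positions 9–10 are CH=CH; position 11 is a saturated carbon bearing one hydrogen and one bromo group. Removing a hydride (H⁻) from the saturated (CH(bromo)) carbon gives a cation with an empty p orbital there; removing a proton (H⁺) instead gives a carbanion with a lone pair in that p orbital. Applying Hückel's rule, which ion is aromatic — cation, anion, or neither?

Both ions have a continuous loop of p orbitals — each ring atom is sp².
Cation: 5 × 2 + 0 = 10 π electrons → 4(2)+2, aromatic.
Anion: 5 × 2 + 2 = 12 π electrons → 4(3), antiaromatic.

The cation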